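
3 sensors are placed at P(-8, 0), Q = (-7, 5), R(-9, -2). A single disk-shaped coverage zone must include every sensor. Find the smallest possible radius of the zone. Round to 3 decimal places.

3.640

Side lengths²: PQ² = 26, PR² = 5, QR² = 53.
Since QR² = 53 ≥ 26 + 5 = 31, the angle opposite QR is not acute, so the smallest enclosing circle has QR as diameter.
Centre = midpoint of QR = (-8, 1.5), r² = 53/4 = 13.25.
r = √(13.25) ≈ 3.640.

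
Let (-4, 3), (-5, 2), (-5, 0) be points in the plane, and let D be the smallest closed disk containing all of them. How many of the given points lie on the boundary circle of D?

2

Call the three points A, B, C in the order given.
Side lengths²: AB² = 2, AC² = 10, BC² = 4.
Since AC² = 10 ≥ 4 + 2 = 6, the angle opposite AC is not acute, so the smallest enclosing circle has AC as diameter.
Centre = midpoint of AC = (-4.5, 1.5), r² = 10/4 = 2.5.
The points at distance exactly r from the centre are (-4, 3), (-5, 0) — 2 points.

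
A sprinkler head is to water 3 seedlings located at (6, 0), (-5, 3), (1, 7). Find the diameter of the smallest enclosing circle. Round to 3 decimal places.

Call the three points A, B, C in the order given.
Side lengths²: AB² = 130, AC² = 74, BC² = 52.
Since AB² = 130 ≥ 74 + 52 = 126, the angle opposite AB is not acute, so the smallest enclosing circle has AB as diameter.
Centre = midpoint of AB = (0.5, 1.5), r² = 130/4 = 32.5.
Diameter = 2r = 2√(32.5) ≈ 11.402.

11.402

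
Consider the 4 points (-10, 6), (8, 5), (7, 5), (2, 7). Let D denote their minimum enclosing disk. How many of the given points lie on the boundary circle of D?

2

The minimum enclosing circle of a finite set is fixed by two of the points (as a diameter) or three (as a circumcircle).
The farthest pair is (-10, 6)–(8, 5) with squared distance 325. The circle on this segment as diameter has centre (-1, 5.5) and r² = 325/4 = 81.25.
Check (7, 5): distance² to centre = 64.25 ≤ 81.25, so it lies inside.
All remaining points lie in this disk, and no smaller disk contains both endpoints, so this is the minimum enclosing circle.
The points at distance exactly r from the centre are (-10, 6), (8, 5) — 2 points.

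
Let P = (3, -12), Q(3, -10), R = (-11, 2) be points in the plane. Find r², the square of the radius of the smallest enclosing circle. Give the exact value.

98

Side lengths²: PQ² = 4, PR² = 392, QR² = 340.
Since PR² = 392 ≥ 340 + 4 = 344, the angle opposite PR is not acute, so the smallest enclosing circle has PR as diameter.
Centre = midpoint of PR = (-4, -5), r² = 392/4 = 98.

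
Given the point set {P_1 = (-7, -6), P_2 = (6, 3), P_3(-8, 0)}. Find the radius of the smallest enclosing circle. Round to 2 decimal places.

7.91

Side lengths²: P_1P_2² = 250, P_1P_3² = 37, P_2P_3² = 205.
Since P_1P_2² = 250 ≥ 205 + 37 = 242, the angle opposite P_1P_2 is not acute, so the smallest enclosing circle has P_1P_2 as diameter.
Centre = midpoint of P_1P_2 = (-0.5, -1.5), r² = 250/4 = 62.5.
r = √(62.5) ≈ 7.91.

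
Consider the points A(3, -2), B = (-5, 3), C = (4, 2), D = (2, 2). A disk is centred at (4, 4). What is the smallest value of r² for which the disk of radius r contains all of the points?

The required radius is the distance from (4, 4) to the farthest point.
Squared distances: 37, 82, 4, 8.
Maximum is 82, attained at B.

82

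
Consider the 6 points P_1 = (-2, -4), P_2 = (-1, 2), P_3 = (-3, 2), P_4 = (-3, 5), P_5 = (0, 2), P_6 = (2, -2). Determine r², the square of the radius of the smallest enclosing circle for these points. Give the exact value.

7585/361

A smallest enclosing disk is always determined by at most three of the input points on its boundary.
The minimum enclosing circle is determined by three boundary points: P_1, P_4, P_6.
Their circumcentre is (-34/19, 11/19) with r² = 7585/361.
The farthest remaining point P_5 is at distance² 1885/361 ≤ 7585/361.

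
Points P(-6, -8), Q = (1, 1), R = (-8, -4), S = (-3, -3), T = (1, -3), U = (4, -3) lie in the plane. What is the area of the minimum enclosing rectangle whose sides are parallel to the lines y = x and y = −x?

88

In coordinates u = x + y, v = x − y the rectangle is axis-aligned; the map (x,y)→(u,v) scales areas by 2.
u-values: -14, 2, -12, -6, -2, 1; range = 2 − (-14) = 16.
v-values: 2, 0, -4, 0, 4, 7; range = 7 − (-4) = 11.
Area = (16 × 11) / 2 = 88.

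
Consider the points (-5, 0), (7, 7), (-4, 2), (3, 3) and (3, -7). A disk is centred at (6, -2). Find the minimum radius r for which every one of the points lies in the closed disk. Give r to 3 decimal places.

11.180

The required radius is the distance from (6, -2) to the farthest point.
Squared distances: 125, 82, 116, 34, 34.
Maximum is 125, attained at (-5, 0).
r = √125 ≈ 11.180.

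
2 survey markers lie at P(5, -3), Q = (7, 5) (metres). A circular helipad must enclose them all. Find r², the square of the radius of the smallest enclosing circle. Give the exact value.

17

The smallest circle enclosing two points has them as diameter endpoints.
Centre = midpoint = (6, 1); r² = |PQ|²/4 = 68/4 = 17.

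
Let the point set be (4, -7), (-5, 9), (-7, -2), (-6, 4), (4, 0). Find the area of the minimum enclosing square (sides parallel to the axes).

256

The bounding box has width 11 and height 16.
An axis-aligned square enclosing the set must have side ≥ max(width, height).
So the minimum side is max(11, 16) = 16.
Area = 16² = 256.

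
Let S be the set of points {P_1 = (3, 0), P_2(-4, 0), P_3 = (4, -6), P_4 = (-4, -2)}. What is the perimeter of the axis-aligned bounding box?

28

Width = max x − min x = 4 − (-4) = 8.
Height = max y − min y = 0 − (-6) = 6.
Perimeter = 2(8 + 6) = 28.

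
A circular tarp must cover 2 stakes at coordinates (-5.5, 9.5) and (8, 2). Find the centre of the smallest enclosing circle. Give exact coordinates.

The smallest circle enclosing two points has them as diameter endpoints.
Centre = midpoint = (1.25, 5.75); r² = |(-5.5, 9.5)−(8, 2)|²/4 = 238.5/4 = 59.625.
Centre = (1.25, 5.75).

(1.25, 5.75)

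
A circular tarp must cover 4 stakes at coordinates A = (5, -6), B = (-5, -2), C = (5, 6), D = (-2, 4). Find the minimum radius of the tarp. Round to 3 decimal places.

The minimum enclosing circle is determined by three boundary points: A, B, C.
Their circumcentre is (1.6, 0) with r² = 47.56.
The farthest remaining point D is at distance² 28.96 ≤ 47.56.
r = √(47.56) ≈ 6.896.

6.896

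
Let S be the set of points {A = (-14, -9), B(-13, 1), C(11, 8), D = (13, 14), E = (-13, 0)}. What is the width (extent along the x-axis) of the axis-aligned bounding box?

27

max x = 13, min x = -14, so width = 27.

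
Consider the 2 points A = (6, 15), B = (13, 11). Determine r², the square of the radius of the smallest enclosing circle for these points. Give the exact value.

16.25

The smallest circle enclosing two points has them as diameter endpoints.
Centre = midpoint = (9.5, 13); r² = |AB|²/4 = 65/4 = 16.25.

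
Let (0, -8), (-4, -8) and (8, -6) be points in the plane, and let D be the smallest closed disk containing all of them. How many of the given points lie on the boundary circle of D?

Call the three points A, B, C in the order given.
Side lengths²: AB² = 16, AC² = 68, BC² = 148.
Since BC² = 148 ≥ 68 + 16 = 84, the angle opposite BC is not acute, so the smallest enclosing circle has BC as diameter.
Centre = midpoint of BC = (2, -7), r² = 148/4 = 37.
The points at distance exactly r from the centre are (-4, -8), (8, -6) — 2 points.

2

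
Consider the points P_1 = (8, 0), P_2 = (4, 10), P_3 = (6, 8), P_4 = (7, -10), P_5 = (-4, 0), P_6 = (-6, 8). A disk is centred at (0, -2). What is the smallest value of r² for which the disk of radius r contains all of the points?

The required radius is the distance from (0, -2) to the farthest point.
Squared distances: 68, 160, 136, 113, 20, 136.
Maximum is 160, attained at P_2.

160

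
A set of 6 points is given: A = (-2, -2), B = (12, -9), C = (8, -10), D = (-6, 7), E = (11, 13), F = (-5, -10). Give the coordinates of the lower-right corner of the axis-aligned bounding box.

(12, -10)

x-range [-6, 12], y-range [-10, 13].
The lower-right corner is (12, -10).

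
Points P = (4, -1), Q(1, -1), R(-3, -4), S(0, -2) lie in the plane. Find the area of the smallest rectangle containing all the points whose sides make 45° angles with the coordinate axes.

20

In coordinates u = x + y, v = x − y the rectangle is axis-aligned; the map (x,y)→(u,v) scales areas by 2.
u-values: 3, 0, -7, -2; range = 3 − (-7) = 10.
v-values: 5, 2, 1, 2; range = 5 − 1 = 4.
Area = (10 × 4) / 2 = 20.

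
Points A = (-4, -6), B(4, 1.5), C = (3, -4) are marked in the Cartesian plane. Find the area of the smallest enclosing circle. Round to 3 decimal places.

Side lengths²: AB² = 120.25, AC² = 53, BC² = 31.25.
Since AB² = 120.25 ≥ 53 + 31.25 = 84.25, the angle opposite AB is not acute, so the smallest enclosing circle has AB as diameter.
Centre = midpoint of AB = (0, -2.25), r² = 120.25/4 = 30.0625.
Area = π·r² = π·30.0625 ≈ 94.444.

94.444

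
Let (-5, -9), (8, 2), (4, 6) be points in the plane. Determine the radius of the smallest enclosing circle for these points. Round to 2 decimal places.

Call the three points A, B, C in the order given.
Side lengths²: AB² = 290, AC² = 306, BC² = 32.
Since AC² = 306 < 290 + 32 = 322, the triangle is acute, so the smallest enclosing circle is the circumcircle.
Circumcentre = (0.125, -1.875), r² = 77.03125.
r = √(77.03125) ≈ 8.78.

8.78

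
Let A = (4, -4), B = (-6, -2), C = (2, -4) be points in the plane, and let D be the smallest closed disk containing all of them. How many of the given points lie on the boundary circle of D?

Side lengths²: AB² = 104, AC² = 4, BC² = 68.
Since AB² = 104 ≥ 68 + 4 = 72, the angle opposite AB is not acute, so the smallest enclosing circle has AB as diameter.
Centre = midpoint of AB = (-1, -3), r² = 104/4 = 26.
The points at distance exactly r from the centre are A, B — 2 points.

2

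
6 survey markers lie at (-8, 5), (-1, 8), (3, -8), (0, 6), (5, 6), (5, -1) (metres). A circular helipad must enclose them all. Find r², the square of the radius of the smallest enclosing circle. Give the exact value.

The minimum enclosing circle is determined by three boundary points: (-8, 5), (3, -8), (5, 6).
Their circumcentre is (-19/18, -5/18) with r² = 12325/162.
The farthest remaining point (-1, 8) is at distance² 11101/162 ≤ 12325/162.

12325/162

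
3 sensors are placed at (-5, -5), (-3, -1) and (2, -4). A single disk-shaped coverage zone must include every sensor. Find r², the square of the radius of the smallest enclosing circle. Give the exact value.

Call the three points A, B, C in the order given.
Side lengths²: AB² = 20, AC² = 50, BC² = 34.
Since AC² = 50 < 34 + 20 = 54, the triangle is acute, so the smallest enclosing circle is the circumcircle.
Circumcentre = (-20/13, -55/13), r² = 2125/169.

2125/169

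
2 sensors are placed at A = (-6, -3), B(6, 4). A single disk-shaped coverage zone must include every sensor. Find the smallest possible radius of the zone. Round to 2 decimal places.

6.95

The smallest circle enclosing two points has them as diameter endpoints.
Centre = midpoint = (0, 0.5); r² = |AB|²/4 = 193/4 = 48.25.
r = √(48.25) ≈ 6.95.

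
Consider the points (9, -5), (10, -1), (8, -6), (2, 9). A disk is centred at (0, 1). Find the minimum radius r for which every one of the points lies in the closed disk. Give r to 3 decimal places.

10.817

The required radius is the distance from (0, 1) to the farthest point.
Squared distances: 117, 104, 113, 68.
Maximum is 117, attained at (9, -5).
r = √117 ≈ 10.817.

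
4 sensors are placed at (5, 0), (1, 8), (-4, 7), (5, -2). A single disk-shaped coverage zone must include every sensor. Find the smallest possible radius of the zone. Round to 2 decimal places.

6.36

The farthest pair is (-4, 7)–(5, -2) with squared distance 162. The circle on this segment as diameter has centre (0.5, 2.5) and r² = 162/4 = 40.5.
Check (5, 0): distance² to centre = 26.5 ≤ 40.5, so it lies inside.
All remaining points lie in this disk, and no smaller disk contains both endpoints, so this is the minimum enclosing circle.
r = √(40.5) ≈ 6.36.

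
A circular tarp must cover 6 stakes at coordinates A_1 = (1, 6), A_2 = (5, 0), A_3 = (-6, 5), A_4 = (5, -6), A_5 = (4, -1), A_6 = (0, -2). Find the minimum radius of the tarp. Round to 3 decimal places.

7.778

The minimum enclosing circle of a finite set is fixed by two of the points (as a diameter) or three (as a circumcircle).
The farthest pair is A_3–A_4 with squared distance 242. The circle on this segment as diameter has centre (-0.5, -0.5) and r² = 242/4 = 60.5.
Check A_1: distance² to centre = 44.5 ≤ 60.5, so it lies inside.
All remaining points lie in this disk, and no smaller disk contains both endpoints, so this is the minimum enclosing circle.
r = √(60.5) ≈ 7.778.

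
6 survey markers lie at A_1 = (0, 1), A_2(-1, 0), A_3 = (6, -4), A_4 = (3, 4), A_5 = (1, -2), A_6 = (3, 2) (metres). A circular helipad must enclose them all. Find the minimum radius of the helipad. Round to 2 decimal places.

The minimum enclosing circle of a finite set is fixed by two of the points (as a diameter) or three (as a circumcircle).
The minimum enclosing circle is determined by three boundary points: A_2, A_3, A_4.
Their circumcentre is (75/22, -9/22) with r² = 4745/242.
The farthest remaining point A_1 is at distance² 3293/242 ≤ 4745/242.
r = √(4745/242) ≈ 4.43.

4.43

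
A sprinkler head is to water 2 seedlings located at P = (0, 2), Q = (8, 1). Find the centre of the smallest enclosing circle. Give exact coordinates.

The smallest circle enclosing two points has them as diameter endpoints.
Centre = midpoint = (4, 1.5); r² = |PQ|²/4 = 65/4 = 16.25.
Centre = (4, 1.5).

(4, 1.5)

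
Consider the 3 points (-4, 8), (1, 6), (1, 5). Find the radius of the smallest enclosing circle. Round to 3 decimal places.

Call the three points A, B, C in the order given.
Side lengths²: AB² = 29, AC² = 34, BC² = 1.
Since AC² = 34 ≥ 29 + 1 = 30, the angle opposite AC is not acute, so the smallest enclosing circle has AC as diameter.
Centre = midpoint of AC = (-1.5, 6.5), r² = 34/4 = 8.5.
r = √(8.5) ≈ 2.915.

2.915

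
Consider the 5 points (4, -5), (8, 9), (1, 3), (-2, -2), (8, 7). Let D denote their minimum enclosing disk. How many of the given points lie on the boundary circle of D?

3

A smallest enclosing disk is always determined by at most three of the input points on its boundary.
The minimum enclosing circle is determined by three boundary points: (4, -5), (8, 9), (-2, -2).
Their circumcentre is (4.03125, 2.5625) with r² = 57.1923828125.
The farthest remaining point (8, 7) is at distance² 35.4423828125 ≤ 57.1923828125.
The points at distance exactly r from the centre are (4, -5), (8, 9), (-2, -2) — 3 points.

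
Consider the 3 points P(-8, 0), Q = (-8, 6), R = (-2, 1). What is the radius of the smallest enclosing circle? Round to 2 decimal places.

3.96

Side lengths²: PQ² = 36, PR² = 37, QR² = 61.
Since QR² = 61 < 37 + 36 = 73, the triangle is acute, so the smallest enclosing circle is the circumcircle.
Circumcentre = (-65/12, 3), r² = 2257/144.
r = √(2257/144) ≈ 3.96.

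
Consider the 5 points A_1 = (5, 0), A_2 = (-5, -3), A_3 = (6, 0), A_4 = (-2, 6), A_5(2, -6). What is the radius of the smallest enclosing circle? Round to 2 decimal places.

6.32

A smallest enclosing disk is always determined by at most three of the input points on its boundary.
The farthest pair is A_4–A_5 with squared distance 160. The circle on this segment as diameter has centre (0, 0) and r² = 160/4 = 40.
Check A_1: distance² to centre = 25 ≤ 40, so it lies inside.
All remaining points lie in this disk, and no smaller disk contains both endpoints, so this is the minimum enclosing circle.
r = √40 ≈ 6.32.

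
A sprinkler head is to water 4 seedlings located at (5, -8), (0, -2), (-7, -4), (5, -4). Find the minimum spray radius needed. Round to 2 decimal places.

A smallest enclosing disk is always determined by at most three of the input points on its boundary.
The farthest pair is (5, -8)–(-7, -4) with squared distance 160. The circle on this segment as diameter has centre (-1, -6) and r² = 160/4 = 40.
Check (0, -2): distance² to centre = 17 ≤ 40, so it lies inside.
All remaining points lie in this disk, and no smaller disk contains both endpoints, so this is the minimum enclosing circle.
r = √40 ≈ 6.32.

6.32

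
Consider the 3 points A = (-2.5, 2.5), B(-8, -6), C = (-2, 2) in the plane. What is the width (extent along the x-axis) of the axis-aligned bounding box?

max x = -2, min x = -8, so width = 6.

6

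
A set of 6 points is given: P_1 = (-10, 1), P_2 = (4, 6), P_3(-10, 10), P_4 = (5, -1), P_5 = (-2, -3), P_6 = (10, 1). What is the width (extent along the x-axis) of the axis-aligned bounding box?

20

max x = 10, min x = -10, so width = 20.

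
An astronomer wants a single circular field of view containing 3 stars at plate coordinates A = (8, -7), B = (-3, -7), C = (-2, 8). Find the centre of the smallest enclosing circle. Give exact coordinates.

(2.5, 1/6)

Side lengths²: AB² = 121, AC² = 325, BC² = 226.
Since AC² = 325 < 226 + 121 = 347, the triangle is acute, so the smallest enclosing circle is the circumcircle.
Circumcentre = (2.5, 1/6), r² = 1469/18.
Centre = (2.5, 1/6).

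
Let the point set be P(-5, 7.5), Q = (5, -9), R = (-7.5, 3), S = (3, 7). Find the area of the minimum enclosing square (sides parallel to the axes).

The bounding box has width 12.5 and height 16.5.
An axis-aligned square enclosing the set must have side ≥ max(width, height).
So the minimum side is max(12.5, 16.5) = 16.5.
Area = 16.5² = 272.25.

272.25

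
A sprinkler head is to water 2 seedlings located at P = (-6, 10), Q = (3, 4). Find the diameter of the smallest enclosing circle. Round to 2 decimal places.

10.82

The smallest circle enclosing two points has them as diameter endpoints.
Centre = midpoint = (-1.5, 7); r² = |PQ|²/4 = 117/4 = 29.25.
Diameter = 2r = 2√(29.25) ≈ 10.82.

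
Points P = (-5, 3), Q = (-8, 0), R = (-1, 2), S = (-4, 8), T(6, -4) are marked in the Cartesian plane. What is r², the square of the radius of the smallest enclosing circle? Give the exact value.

63.14453125

The minimum enclosing circle of a finite set is fixed by two of the points (as a diameter) or three (as a circumcircle).
The minimum enclosing circle is determined by three boundary points: Q, S, T.
Their circumcentre is (-0.125, 1.0625) with r² = 63.14453125.
The farthest remaining point P is at distance² 27.51953125 ≤ 63.14453125.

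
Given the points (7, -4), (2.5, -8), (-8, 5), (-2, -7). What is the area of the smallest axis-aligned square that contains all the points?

225

The bounding box has width 15 and height 13.
An axis-aligned square enclosing the set must have side ≥ max(width, height).
So the minimum side is max(15, 13) = 15.
Area = 15² = 225.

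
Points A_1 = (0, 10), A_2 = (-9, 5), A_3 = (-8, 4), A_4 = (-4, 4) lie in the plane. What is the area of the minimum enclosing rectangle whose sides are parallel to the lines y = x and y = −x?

In coordinates u = x + y, v = x − y the rectangle is axis-aligned; the map (x,y)→(u,v) scales areas by 2.
u-values: 10, -4, -4, 0; range = 10 − (-4) = 14.
v-values: -10, -14, -12, -8; range = -8 − (-14) = 6.
Area = (14 × 6) / 2 = 42.

42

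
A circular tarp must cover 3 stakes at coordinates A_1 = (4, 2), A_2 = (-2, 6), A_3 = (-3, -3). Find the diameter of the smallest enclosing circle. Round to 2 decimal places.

Side lengths²: A_1A_2² = 52, A_1A_3² = 74, A_2A_3² = 82.
Since A_2A_3² = 82 < 74 + 52 = 126, the triangle is acute, so the smallest enclosing circle is the circumcircle.
Circumcentre = (-23/29, 38/29), r² = 19721/841.
Diameter = 2r = 2√(19721/841) ≈ 9.68.

9.68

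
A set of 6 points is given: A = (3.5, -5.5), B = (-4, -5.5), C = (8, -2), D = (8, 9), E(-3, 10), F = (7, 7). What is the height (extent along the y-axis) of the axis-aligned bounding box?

max y = 10, min y = -5.5, so height = 15.5.

15.5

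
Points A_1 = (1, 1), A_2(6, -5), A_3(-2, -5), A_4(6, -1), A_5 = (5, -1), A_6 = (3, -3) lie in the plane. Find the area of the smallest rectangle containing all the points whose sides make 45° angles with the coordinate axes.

66

In coordinates u = x + y, v = x − y the rectangle is axis-aligned; the map (x,y)→(u,v) scales areas by 2.
u-values: 2, 1, -7, 5, 4, 0; range = 5 − (-7) = 12.
v-values: 0, 11, 3, 7, 6, 6; range = 11 − 0 = 11.
Area = (12 × 11) / 2 = 66.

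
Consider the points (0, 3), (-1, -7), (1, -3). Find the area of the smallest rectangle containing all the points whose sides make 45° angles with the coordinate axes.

In coordinates u = x + y, v = x − y the rectangle is axis-aligned; the map (x,y)→(u,v) scales areas by 2.
u-values: 3, -8, -2; range = 3 − (-8) = 11.
v-values: -3, 6, 4; range = 6 − (-3) = 9.
Area = (11 × 9) / 2 = 49.5.

49.5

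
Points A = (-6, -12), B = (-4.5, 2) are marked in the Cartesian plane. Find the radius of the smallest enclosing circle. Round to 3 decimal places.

The smallest circle enclosing two points has them as diameter endpoints.
Centre = midpoint = (-5.25, -5); r² = |AB|²/4 = 198.25/4 = 49.5625.
r = √(49.5625) ≈ 7.040.

7.040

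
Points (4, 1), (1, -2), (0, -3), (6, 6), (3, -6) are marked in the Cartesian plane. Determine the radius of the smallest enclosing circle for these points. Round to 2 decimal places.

A smallest enclosing disk is always determined by at most three of the input points on its boundary.
The farthest pair is (6, 6)–(3, -6) with squared distance 153. The circle on this segment as diameter has centre (4.5, 0) and r² = 153/4 = 38.25.
Check (4, 1): distance² to centre = 1.25 ≤ 38.25, so it lies inside.
All remaining points lie in this disk, and no smaller disk contains both endpoints, so this is the minimum enclosing circle.
r = √(38.25) ≈ 6.18.

6.18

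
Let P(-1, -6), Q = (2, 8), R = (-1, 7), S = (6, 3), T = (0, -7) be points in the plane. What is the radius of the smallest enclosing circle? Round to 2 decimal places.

7.57

A smallest enclosing disk is always determined by at most three of the input points on its boundary.
The farthest pair is Q–T with squared distance 229. The circle on this segment as diameter has centre (1, 0.5) and r² = 229/4 = 57.25.
Check P: distance² to centre = 46.25 ≤ 57.25, so it lies inside.
All remaining points lie in this disk, and no smaller disk contains both endpoints, so this is the minimum enclosing circle.
r = √(57.25) ≈ 7.57.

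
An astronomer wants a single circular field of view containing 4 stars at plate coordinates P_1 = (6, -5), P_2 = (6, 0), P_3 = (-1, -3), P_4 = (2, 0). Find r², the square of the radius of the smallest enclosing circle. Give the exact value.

The minimum enclosing circle is determined by three boundary points: P_1, P_2, P_3.
Their circumcentre is (41/14, -2.5) with r² = 1537/98.
The farthest remaining point P_4 is at distance² 697/98 ≤ 1537/98.

1537/98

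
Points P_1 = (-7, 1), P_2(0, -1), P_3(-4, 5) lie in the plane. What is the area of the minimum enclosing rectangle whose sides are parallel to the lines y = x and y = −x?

In coordinates u = x + y, v = x − y the rectangle is axis-aligned; the map (x,y)→(u,v) scales areas by 2.
u-values: -6, -1, 1; range = 1 − (-6) = 7.
v-values: -8, 1, -9; range = 1 − (-9) = 10.
Area = (7 × 10) / 2 = 35.

35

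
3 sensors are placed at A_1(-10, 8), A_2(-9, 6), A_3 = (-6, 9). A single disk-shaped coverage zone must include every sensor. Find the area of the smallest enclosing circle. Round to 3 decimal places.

14.835

Side lengths²: A_1A_2² = 5, A_1A_3² = 17, A_2A_3² = 18.
Since A_2A_3² = 18 < 17 + 5 = 22, the triangle is acute, so the smallest enclosing circle is the circumcircle.
Circumcentre = (-47/6, 47/6), r² = 85/18.
Area = π·r² = π·85/18 ≈ 14.835.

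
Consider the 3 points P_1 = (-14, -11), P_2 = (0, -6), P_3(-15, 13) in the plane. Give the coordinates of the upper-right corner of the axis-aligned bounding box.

x-range [-15, 0], y-range [-11, 13].
The upper-right corner is (0, 13).

(0, 13)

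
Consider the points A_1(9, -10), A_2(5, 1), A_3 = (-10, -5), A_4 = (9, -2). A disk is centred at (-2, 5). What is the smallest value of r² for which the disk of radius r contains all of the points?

The required radius is the distance from (-2, 5) to the farthest point.
Squared distances: 346, 65, 164, 170.
Maximum is 346, attained at A_1.

346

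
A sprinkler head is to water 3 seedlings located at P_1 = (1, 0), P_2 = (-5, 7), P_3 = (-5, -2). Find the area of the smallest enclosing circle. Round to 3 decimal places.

74.176

Side lengths²: P_1P_2² = 85, P_1P_3² = 40, P_2P_3² = 81.
Since P_1P_2² = 85 < 81 + 40 = 121, the triangle is acute, so the smallest enclosing circle is the circumcircle.
Circumcentre = (-19/6, 2.5), r² = 425/18.
Area = π·r² = π·425/18 ≈ 74.176.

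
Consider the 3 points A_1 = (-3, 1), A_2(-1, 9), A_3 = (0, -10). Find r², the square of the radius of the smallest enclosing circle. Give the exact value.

90.5

Side lengths²: A_1A_2² = 68, A_1A_3² = 130, A_2A_3² = 362.
Since A_2A_3² = 362 ≥ 130 + 68 = 198, the angle opposite A_2A_3 is not acute, so the smallest enclosing circle has A_2A_3 as diameter.
Centre = midpoint of A_2A_3 = (-0.5, -0.5), r² = 362/4 = 90.5.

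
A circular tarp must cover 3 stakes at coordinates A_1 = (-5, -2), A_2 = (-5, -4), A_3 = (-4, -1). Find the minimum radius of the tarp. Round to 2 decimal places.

Side lengths²: A_1A_2² = 4, A_1A_3² = 2, A_2A_3² = 10.
Since A_2A_3² = 10 ≥ 4 + 2 = 6, the angle opposite A_2A_3 is not acute, so the smallest enclosing circle has A_2A_3 as diameter.
Centre = midpoint of A_2A_3 = (-4.5, -2.5), r² = 10/4 = 2.5.
r = √(2.5) ≈ 1.58.

1.58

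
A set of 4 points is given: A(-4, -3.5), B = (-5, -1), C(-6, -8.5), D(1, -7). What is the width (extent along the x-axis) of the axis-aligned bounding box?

7

max x = 1, min x = -6, so width = 7.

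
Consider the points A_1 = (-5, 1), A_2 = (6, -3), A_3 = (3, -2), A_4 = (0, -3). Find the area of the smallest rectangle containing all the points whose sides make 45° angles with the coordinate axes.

In coordinates u = x + y, v = x − y the rectangle is axis-aligned; the map (x,y)→(u,v) scales areas by 2.
u-values: -4, 3, 1, -3; range = 3 − (-4) = 7.
v-values: -6, 9, 5, 3; range = 9 − (-6) = 15.
Area = (7 × 15) / 2 = 52.5.

52.5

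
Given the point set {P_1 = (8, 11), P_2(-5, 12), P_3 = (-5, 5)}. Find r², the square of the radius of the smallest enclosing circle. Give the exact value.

17425/338

Side lengths²: P_1P_2² = 170, P_1P_3² = 205, P_2P_3² = 49.
Since P_1P_3² = 205 < 170 + 49 = 219, the triangle is acute, so the smallest enclosing circle is the circumcircle.
Circumcentre = (33/26, 8.5), r² = 17425/338.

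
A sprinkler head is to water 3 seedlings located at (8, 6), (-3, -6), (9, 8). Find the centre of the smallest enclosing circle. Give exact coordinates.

(3, 1)

Call the three points A, B, C in the order given.
Side lengths²: AB² = 265, AC² = 5, BC² = 340.
Since BC² = 340 ≥ 265 + 5 = 270, the angle opposite BC is not acute, so the smallest enclosing circle has BC as diameter.
Centre = midpoint of BC = (3, 1), r² = 340/4 = 85.
Centre = (3, 1).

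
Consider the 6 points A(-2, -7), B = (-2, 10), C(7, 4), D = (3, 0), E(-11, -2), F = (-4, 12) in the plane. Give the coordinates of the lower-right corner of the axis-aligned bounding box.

x-range [-11, 7], y-range [-7, 12].
The lower-right corner is (7, -7).

(7, -7)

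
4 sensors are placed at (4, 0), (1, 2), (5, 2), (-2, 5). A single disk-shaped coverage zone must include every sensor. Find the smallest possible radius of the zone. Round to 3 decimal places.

The minimum enclosing circle of a finite set is fixed by two of the points (as a diameter) or three (as a circumcircle).
The minimum enclosing circle is determined by three boundary points: (4, 0), (5, 2), (-2, 5).
Their circumcentre is (39/34, 91/34) with r² = 8845/578.
The farthest remaining point (1, 2) is at distance² 277/578 ≤ 8845/578.
r = √(8845/578) ≈ 3.912.

3.912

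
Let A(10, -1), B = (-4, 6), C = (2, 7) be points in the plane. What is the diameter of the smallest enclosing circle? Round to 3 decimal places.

15.652

Side lengths²: AB² = 245, AC² = 128, BC² = 37.
Since AB² = 245 ≥ 128 + 37 = 165, the angle opposite AB is not acute, so the smallest enclosing circle has AB as diameter.
Centre = midpoint of AB = (3, 2.5), r² = 245/4 = 61.25.
Diameter = 2r = 2√(61.25) ≈ 15.652.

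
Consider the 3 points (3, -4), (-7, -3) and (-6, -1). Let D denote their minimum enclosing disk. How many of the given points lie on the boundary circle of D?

2

Call the three points A, B, C in the order given.
Side lengths²: AB² = 101, AC² = 90, BC² = 5.
Since AB² = 101 ≥ 90 + 5 = 95, the angle opposite AB is not acute, so the smallest enclosing circle has AB as diameter.
Centre = midpoint of AB = (-2, -3.5), r² = 101/4 = 25.25.
The points at distance exactly r from the centre are (3, -4), (-7, -3) — 2 points.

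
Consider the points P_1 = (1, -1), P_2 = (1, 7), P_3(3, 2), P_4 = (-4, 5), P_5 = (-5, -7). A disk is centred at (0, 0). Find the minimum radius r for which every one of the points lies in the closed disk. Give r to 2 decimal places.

8.60

The required radius is the distance from (0, 0) to the farthest point.
Squared distances: 2, 50, 13, 41, 74.
Maximum is 74, attained at P_5.
r = √74 ≈ 8.60.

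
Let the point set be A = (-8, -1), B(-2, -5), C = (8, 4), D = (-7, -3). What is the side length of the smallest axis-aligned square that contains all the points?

16

The bounding box has width 16 and height 9.
An axis-aligned square enclosing the set must have side ≥ max(width, height).
So the minimum side is max(16, 9) = 16.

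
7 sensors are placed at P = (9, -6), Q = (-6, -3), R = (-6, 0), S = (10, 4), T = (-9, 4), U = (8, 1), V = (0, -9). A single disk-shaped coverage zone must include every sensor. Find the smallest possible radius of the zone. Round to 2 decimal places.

A smallest enclosing disk is always determined by at most three of the input points on its boundary.
The minimum enclosing circle is determined by three boundary points: P, S, T.
Their circumcentre is (0.5, -0.1) with r² = 107.06.
The farthest remaining point V is at distance² 79.46 ≤ 107.06.
r = √(107.06) ≈ 10.35.

10.35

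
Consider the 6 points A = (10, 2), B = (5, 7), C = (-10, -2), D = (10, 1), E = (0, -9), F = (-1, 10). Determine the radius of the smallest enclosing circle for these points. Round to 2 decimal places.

10.20

A smallest enclosing disk is always determined by at most three of the input points on its boundary.
The farthest pair is A–C with squared distance 416. The circle on this segment as diameter has centre (0, 0) and r² = 416/4 = 104.
Check B: distance² to centre = 74 ≤ 104, so it lies inside.
All remaining points lie in this disk, and no smaller disk contains both endpoints, so this is the minimum enclosing circle.
r = √104 ≈ 10.20.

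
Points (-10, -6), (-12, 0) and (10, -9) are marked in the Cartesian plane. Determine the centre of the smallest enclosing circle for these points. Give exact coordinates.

Call the three points A, B, C in the order given.
Side lengths²: AB² = 40, AC² = 409, BC² = 565.
Since BC² = 565 ≥ 409 + 40 = 449, the angle opposite BC is not acute, so the smallest enclosing circle has BC as diameter.
Centre = midpoint of BC = (-1, -4.5), r² = 565/4 = 141.25.
Centre = (-1, -4.5).

(-1, -4.5)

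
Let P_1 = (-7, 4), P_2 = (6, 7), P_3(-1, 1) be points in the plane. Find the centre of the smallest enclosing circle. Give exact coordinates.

(-0.5, 5.5)

Side lengths²: P_1P_2² = 178, P_1P_3² = 45, P_2P_3² = 85.
Since P_1P_2² = 178 ≥ 85 + 45 = 130, the angle opposite P_1P_2 is not acute, so the smallest enclosing circle has P_1P_2 as diameter.
Centre = midpoint of P_1P_2 = (-0.5, 5.5), r² = 178/4 = 44.5.
Centre = (-0.5, 5.5).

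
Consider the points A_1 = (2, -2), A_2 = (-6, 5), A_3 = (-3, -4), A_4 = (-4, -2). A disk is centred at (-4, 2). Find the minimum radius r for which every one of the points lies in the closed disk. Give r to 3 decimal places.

7.211

The required radius is the distance from (-4, 2) to the farthest point.
Squared distances: 52, 13, 37, 16.
Maximum is 52, attained at A_1.
r = √52 ≈ 7.211.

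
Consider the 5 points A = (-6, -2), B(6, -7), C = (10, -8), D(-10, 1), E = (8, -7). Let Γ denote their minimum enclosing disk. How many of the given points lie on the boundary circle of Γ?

A smallest enclosing disk is always determined by at most three of the input points on its boundary.
The farthest pair is C–D with squared distance 481. The circle on this segment as diameter has centre (0, -3.5) and r² = 481/4 = 120.25.
Check A: distance² to centre = 38.25 ≤ 120.25, so it lies inside.
All remaining points lie in this disk, and no smaller disk contains both endpoints, so this is the minimum enclosing circle.
The points at distance exactly r from the centre are C, D — 2 points.

2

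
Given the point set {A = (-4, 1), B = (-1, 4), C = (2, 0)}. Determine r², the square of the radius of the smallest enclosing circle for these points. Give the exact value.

Side lengths²: AB² = 18, AC² = 37, BC² = 25.
Since AC² = 37 < 25 + 18 = 43, the triangle is acute, so the smallest enclosing circle is the circumcircle.
Circumcentre = (-13/14, 13/14), r² = 925/98.

925/98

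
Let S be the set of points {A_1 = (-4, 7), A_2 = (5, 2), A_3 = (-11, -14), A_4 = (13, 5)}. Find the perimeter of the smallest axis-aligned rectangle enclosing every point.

Width = max x − min x = 13 − (-11) = 24.
Height = max y − min y = 7 − (-14) = 21.
Perimeter = 2(24 + 21) = 90.

90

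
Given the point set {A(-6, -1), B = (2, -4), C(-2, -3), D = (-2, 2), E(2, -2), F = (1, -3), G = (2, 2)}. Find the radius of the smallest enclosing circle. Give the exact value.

4.5625

The minimum enclosing circle of a finite set is fixed by two of the points (as a diameter) or three (as a circumcircle).
The minimum enclosing circle is determined by three boundary points: A, B, G.
Their circumcentre is (-1.4375, -1) with r² = 20.81640625.
The farthest remaining point E is at distance² 12.81640625 ≤ 20.81640625.
r = √(20.81640625) = 4.5625.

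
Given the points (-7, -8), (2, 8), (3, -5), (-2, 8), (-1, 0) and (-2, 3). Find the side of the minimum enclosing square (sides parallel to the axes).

16

The bounding box has width 10 and height 16.
An axis-aligned square enclosing the set must have side ≥ max(width, height).
So the minimum side is max(10, 16) = 16.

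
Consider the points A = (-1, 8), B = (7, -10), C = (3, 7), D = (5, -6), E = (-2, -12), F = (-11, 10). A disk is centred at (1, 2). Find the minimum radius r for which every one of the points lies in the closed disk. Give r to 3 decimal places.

14.422

The required radius is the distance from (1, 2) to the farthest point.
Squared distances: 40, 180, 29, 80, 205, 208.
Maximum is 208, attained at F.
r = √208 ≈ 14.422.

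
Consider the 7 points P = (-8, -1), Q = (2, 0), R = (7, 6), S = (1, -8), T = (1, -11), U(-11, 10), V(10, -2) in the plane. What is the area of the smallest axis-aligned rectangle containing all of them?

441

x ranges over [-11, 10], width 21.
y ranges over [-11, 10], height 21.
Area = 21 × 21 = 441.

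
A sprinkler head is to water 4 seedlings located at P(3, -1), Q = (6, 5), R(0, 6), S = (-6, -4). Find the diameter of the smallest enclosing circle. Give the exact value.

15

The minimum enclosing circle of a finite set is fixed by two of the points (as a diameter) or three (as a circumcircle).
The farthest pair is Q–S with squared distance 225. The circle on this segment as diameter has centre (0, 0.5) and r² = 225/4 = 56.25.
Check P: distance² to centre = 11.25 ≤ 56.25, so it lies inside.
All remaining points lie in this disk, and no smaller disk contains both endpoints, so this is the minimum enclosing circle.
Diameter = 2r = 2√(56.25) = 15.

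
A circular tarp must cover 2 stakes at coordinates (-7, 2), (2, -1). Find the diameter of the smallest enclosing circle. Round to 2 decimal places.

The smallest circle enclosing two points has them as diameter endpoints.
Centre = midpoint = (-2.5, 0.5); r² = |(-7, 2)−(2, -1)|²/4 = 90/4 = 22.5.
Diameter = 2r = 2√(22.5) ≈ 9.49.

9.49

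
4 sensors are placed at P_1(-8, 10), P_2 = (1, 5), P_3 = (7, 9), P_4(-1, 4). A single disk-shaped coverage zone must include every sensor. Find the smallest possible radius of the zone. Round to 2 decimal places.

7.52

The farthest pair is P_1–P_3 with squared distance 226. The circle on this segment as diameter has centre (-0.5, 9.5) and r² = 226/4 = 56.5.
Check P_2: distance² to centre = 22.5 ≤ 56.5, so it lies inside.
All remaining points lie in this disk, and no smaller disk contains both endpoints, so this is the minimum enclosing circle.
r = √(56.5) ≈ 7.52.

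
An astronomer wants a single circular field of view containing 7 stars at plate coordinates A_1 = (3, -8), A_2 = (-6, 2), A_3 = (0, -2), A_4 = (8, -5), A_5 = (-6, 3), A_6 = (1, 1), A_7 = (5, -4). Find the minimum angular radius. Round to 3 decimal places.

8.062

The minimum enclosing circle of a finite set is fixed by two of the points (as a diameter) or three (as a circumcircle).
The farthest pair is A_4–A_5 with squared distance 260. The circle on this segment as diameter has centre (1, -1) and r² = 260/4 = 65.
Check A_1: distance² to centre = 53 ≤ 65, so it lies inside.
All remaining points lie in this disk, and no smaller disk contains both endpoints, so this is the minimum enclosing circle.
r = √65 ≈ 8.062.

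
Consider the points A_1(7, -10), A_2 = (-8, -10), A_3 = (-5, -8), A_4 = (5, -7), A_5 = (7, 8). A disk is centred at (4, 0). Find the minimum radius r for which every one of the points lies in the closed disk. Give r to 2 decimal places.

15.62

The required radius is the distance from (4, 0) to the farthest point.
Squared distances: 109, 244, 145, 50, 73.
Maximum is 244, attained at A_2.
r = √244 ≈ 15.62.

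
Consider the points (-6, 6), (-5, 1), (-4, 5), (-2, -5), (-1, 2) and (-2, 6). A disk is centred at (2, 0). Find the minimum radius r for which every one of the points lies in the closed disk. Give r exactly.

10

The required radius is the distance from (2, 0) to the farthest point.
Squared distances: 100, 50, 61, 41, 13, 52.
Maximum is 100, attained at (-6, 6).
r = √100 = 10.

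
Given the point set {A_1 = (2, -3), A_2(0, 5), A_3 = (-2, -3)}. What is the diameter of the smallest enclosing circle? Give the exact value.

8.5

Side lengths²: A_1A_2² = 68, A_1A_3² = 16, A_2A_3² = 68.
Since A_2A_3² = 68 < 68 + 16 = 84, the triangle is acute, so the smallest enclosing circle is the circumcircle.
Circumcentre = (0, 0.75), r² = 18.0625.
Diameter = 2r = 2√(18.0625) = 8.5.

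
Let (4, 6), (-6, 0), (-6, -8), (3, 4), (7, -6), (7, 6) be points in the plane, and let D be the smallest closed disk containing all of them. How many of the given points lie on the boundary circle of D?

The farthest pair is (-6, -8)–(7, 6) with squared distance 365. The circle on this segment as diameter has centre (0.5, -1) and r² = 365/4 = 91.25.
Check (4, 6): distance² to centre = 61.25 ≤ 91.25, so it lies inside.
All remaining points lie in this disk, and no smaller disk contains both endpoints, so this is the minimum enclosing circle.
The points at distance exactly r from the centre are (-6, -8), (7, 6) — 2 points.

2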